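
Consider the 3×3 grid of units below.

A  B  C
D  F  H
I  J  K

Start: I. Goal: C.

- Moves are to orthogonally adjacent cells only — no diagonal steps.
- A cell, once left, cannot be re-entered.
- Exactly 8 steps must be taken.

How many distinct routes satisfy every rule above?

2

Need simple routes of exactly 8 moves from I to C (Manhattan distance 4, so 2 moves are spent on a detour and 2 undoing it).
Enumerating: I D A B F J K H C | I J K H F D A B C.
That gives 2 routes.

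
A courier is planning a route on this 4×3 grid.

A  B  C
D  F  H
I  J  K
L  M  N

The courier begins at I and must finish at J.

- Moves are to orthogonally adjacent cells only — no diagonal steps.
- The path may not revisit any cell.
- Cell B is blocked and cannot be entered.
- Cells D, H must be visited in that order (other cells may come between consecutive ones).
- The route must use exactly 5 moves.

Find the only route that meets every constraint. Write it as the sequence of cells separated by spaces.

The waypoints must appear in the order D, H, with no cell reused.
Route from I: up to D, 2× right (reaching H), down to K, left to J — 5 moves in all.
Check: order respected (D at step 1, H at step 3); 5 moves as required.

I D F H K J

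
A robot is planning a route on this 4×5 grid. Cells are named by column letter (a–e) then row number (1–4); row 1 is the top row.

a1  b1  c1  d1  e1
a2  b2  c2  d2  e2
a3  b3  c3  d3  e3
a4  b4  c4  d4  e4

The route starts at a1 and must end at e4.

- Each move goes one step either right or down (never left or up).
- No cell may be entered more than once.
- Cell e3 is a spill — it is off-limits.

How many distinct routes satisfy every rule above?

20

A right/down-only route from a1 to e4 makes exactly 3 down-moves and 4 right-moves in some order.
With no other constraints that would be C(7,3) = 35 routes.
Subtract routes through each blocked cell (inclusion–exclusion for overlaps): − through e3: 15 → 20.
That gives 20 routes.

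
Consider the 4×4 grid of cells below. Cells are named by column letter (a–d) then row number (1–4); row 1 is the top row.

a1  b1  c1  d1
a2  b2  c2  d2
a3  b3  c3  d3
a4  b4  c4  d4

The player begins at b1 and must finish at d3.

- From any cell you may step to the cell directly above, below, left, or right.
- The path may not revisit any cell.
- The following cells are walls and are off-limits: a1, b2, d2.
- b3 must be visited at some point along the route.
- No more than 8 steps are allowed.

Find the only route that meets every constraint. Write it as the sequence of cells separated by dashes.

b1 - c1 - c2 - c3 - b3 - b4 - c4 - d4 - d3

The budget equals the shortest possible length, so every move has to be on a shortest route through the required cells.
Route from b1: right 1 to c1, down 2 to c3, left 1 to b3, down 1 to b4, right 2 to d4, up 1 to d3 — 8 moves in all.
Check: all required cells visited; 8 ≤ 8 moves.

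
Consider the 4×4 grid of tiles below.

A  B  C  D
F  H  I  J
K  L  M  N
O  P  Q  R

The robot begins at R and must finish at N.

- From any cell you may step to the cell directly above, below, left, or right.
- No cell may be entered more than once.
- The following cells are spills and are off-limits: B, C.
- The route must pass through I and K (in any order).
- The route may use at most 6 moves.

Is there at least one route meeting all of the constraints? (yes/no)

no

Even ignoring the no-revisit rule, getting from R to N, taking the cheapest ordering R → K → I → N needs at least 4 + 3 + 2 = 9 moves (Manhattan distance per leg), which exceeds the 6-move limit.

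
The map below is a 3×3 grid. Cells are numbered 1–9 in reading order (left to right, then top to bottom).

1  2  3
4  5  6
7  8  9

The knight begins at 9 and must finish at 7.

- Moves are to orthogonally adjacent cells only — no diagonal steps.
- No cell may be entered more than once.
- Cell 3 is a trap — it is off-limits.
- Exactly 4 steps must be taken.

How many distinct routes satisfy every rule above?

Need simple routes of exactly 4 moves from 9 to 7 (Manhattan distance 2, so 1 moves are spent on a detour and 1 undoing it).
Enumerating: 9 6 5 8 7 | 9 6 5 4 7 | 9 8 5 4 7.
That gives 3 routes.

3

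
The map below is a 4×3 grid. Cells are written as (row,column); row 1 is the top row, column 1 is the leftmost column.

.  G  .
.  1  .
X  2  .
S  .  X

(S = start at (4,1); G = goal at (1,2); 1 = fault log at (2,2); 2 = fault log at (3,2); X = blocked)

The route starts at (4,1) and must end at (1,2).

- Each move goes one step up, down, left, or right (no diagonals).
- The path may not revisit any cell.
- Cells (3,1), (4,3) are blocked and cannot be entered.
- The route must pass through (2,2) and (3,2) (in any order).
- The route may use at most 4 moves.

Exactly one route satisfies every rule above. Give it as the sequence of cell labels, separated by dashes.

(4,1) - (4,2) - (3,2) - (2,2) - (1,2)

The 4-move cap with required stops at (2,2), (3,2) leaves no slack for detours.
Route from (4,1): right to (4,2), 3× up (reaching (1,2)) — 4 moves in all.
Check: all required cells visited; 4 ≤ 4 moves.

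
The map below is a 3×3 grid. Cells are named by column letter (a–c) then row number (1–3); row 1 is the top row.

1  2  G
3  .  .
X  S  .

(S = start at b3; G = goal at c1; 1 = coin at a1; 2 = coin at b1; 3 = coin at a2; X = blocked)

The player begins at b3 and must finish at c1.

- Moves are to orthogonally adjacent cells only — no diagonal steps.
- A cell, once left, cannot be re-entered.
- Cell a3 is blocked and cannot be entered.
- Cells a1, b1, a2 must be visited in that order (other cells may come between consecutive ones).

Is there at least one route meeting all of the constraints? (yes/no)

no

Ignoring the required order, 2 revisit-free routes from b3 to c1 pass through all of a1, b1, and a2; the waypoint orders that occur are a2 → a1 → b1 (2) — never a1 → b1 → a2.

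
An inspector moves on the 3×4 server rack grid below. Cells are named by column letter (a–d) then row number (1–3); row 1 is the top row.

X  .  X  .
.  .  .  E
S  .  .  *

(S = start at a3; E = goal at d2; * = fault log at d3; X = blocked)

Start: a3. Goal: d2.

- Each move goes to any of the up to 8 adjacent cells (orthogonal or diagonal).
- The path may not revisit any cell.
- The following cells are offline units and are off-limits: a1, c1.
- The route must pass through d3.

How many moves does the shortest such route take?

Any route passes through d3 somewhere between a3 and d2. Summing Chebyshev distances along the two legs (a3 → d3 → d2) gives a lower bound of 3 + 1 = 4 moves.
A route of 4 moves achieves this: a3 → b2 → c2 → d3 → d2.
Since 4 matches the lower bound, it is optimal.

4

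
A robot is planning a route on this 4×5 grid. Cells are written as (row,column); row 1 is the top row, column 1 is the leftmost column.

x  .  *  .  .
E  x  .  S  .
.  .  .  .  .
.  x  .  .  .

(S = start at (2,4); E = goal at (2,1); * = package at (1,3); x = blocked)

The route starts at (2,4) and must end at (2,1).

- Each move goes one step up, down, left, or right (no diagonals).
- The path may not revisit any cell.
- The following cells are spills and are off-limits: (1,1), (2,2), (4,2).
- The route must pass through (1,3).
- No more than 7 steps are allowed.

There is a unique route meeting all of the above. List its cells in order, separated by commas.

(2,4), (1,4), (1,3), (2,3), (3,3), (3,2), (3,1), (2,1)

The 7-move cap with required stops at (1,3) leaves no slack for detours.
Route from (2,4): up to (1,4), left to (1,3), 2× down (reaching (3,3)), 2× left (reaching (3,1)), up to (2,1) — 7 moves in all.
Check: all required cells visited; 7 ≤ 7 moves.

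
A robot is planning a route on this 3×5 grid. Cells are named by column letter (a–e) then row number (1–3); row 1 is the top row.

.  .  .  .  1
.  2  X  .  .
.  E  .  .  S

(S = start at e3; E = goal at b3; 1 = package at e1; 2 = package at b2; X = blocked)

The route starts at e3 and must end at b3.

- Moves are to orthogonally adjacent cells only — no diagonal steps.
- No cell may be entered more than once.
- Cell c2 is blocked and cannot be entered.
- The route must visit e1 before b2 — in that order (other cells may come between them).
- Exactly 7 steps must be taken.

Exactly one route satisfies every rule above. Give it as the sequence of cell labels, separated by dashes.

e3 - e2 - e1 - d1 - c1 - b1 - b2 - b3

The waypoints must appear in the order e1, b2, with no cell reused.
Route from e3: up 2 to e1, left 3 to b1, down 2 to b3 — 7 moves in all.
Check: order respected (1 at step 2, 2 at step 6); 7 moves as required.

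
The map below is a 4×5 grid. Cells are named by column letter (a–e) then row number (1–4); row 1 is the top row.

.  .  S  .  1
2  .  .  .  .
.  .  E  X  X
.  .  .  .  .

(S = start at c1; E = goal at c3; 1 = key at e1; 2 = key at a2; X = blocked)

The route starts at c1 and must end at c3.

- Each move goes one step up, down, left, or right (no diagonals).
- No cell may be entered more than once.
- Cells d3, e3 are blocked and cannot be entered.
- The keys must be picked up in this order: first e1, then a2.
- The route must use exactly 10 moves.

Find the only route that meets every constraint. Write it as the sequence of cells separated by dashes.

c1 - d1 - e1 - e2 - d2 - c2 - b2 - a2 - a3 - b3 - c3

The waypoints must appear in the order e1, a2, with no cell reused.
Route from c1: 2× right (reaching e1), down to e2, 4× left (reaching a2), down to a3, 2× right (reaching c3) — 10 moves in all.
Check: order respected (1 at step 2, 2 at step 7); 10 moves as required.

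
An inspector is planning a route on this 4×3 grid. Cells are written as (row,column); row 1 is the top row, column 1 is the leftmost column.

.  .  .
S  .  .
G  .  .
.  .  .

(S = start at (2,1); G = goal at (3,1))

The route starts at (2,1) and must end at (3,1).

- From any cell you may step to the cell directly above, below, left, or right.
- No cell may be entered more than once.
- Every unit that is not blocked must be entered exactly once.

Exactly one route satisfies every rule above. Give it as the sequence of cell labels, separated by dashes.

Need to visit all 12 open cells exactly once, starting at (2,1) and ending at (3,1).
Cell (1,3) has only two open neighbours ((2,3) and (1,2)), so the path must pass straight through it: one of those is the cell it's entered from and the other is where it exits.
Route from (2,1): up to (1,1), 2× right (reaching (1,3)), down to (2,3), left to (2,2), down to (3,2), right to (3,3), down to (4,3), 2× left (reaching (4,1)), up to (3,1) — 11 moves in all.
Check: all 12 open cells covered.

(2,1) - (1,1) - (1,2) - (1,3) - (2,3) - (2,2) - (3,2) - (3,3) - (4,3) - (4,2) - (4,1) - (3,1)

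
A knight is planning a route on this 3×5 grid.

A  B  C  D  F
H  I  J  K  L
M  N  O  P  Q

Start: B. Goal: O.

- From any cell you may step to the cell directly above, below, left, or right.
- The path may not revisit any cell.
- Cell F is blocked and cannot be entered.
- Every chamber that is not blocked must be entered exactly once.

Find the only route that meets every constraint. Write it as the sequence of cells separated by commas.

Need to visit all 14 open cells exactly once, starting at B and ending at O.
Route from B: left 1 to A, down 2 to M, right 1 to N, up 1 to I, right 1 to J, up 1 to C, right 1 to D, down 1 to K, right 1 to L, down 1 to Q, left 2 to O — 13 moves in all.
Check: all 14 open cells covered.

B, A, H, M, N, I, J, C, D, K, L, Q, P, O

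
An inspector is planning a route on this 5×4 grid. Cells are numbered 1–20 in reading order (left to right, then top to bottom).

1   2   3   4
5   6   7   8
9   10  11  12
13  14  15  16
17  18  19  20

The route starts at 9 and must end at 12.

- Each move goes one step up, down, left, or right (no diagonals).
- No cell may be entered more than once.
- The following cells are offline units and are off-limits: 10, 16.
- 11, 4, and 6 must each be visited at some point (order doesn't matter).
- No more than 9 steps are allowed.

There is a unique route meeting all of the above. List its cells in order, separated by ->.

Any route must reach 11, 4, and 6 and still end at 12 within 9 moves, so the order of the required stops is forced.
Route from 9: up 1 to 5, right 1 to 6, up 1 to 2, right 2 to 4, down 1 to 8, left 1 to 7, down 1 to 11, right 1 to 12 — 9 moves in all.
Check: all required cells visited; 9 ≤ 9 moves.

9 -> 5 -> 6 -> 2 -> 3 -> 4 -> 8 -> 7 -> 11 -> 12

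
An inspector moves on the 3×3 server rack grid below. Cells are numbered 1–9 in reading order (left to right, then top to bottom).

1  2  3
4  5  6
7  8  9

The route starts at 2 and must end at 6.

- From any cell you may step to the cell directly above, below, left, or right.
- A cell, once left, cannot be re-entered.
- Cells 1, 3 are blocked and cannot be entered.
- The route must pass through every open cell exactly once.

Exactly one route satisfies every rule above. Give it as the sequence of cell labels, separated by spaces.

Need to visit all 7 open cells exactly once, starting at 2 and ending at 6.
Cell 7 has only two open neighbours (4 and 8), so the path must pass straight through it: one of those is the cell it's entered from and the other is where it exits.
Route from 2: down to 5, left to 4, down to 7, 2× right (reaching 9), up to 6 — 6 moves in all.
Check: all 7 open cells covered.

2 5 4 7 8 9 6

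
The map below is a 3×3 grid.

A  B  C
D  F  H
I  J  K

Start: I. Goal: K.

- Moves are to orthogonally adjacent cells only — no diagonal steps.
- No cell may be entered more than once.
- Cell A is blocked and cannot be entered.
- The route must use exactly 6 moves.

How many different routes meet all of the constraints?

Need simple routes of exactly 6 moves from I to K (Manhattan distance 2, so 2 moves are spent on a detour and 2 undoing it).
Enumerating: I D F B C H K | I J F B C H K.
That gives 2 routes.

2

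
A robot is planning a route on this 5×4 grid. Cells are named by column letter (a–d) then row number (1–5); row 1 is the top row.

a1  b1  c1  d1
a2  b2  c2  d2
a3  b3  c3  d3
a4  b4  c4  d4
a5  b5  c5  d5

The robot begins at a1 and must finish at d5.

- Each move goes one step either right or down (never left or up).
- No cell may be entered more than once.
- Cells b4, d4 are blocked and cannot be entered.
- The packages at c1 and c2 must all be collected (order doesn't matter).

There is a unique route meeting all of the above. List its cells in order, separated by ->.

a1 -> b1 -> c1 -> c2 -> c3 -> c4 -> c5 -> d5

Moves only go right or down, so the column and row indices never decrease.
Route from a1: 2× right (reaching c1), 4× down (reaching c5), right to d5 — 7 moves in all.
Check: all required cells visited.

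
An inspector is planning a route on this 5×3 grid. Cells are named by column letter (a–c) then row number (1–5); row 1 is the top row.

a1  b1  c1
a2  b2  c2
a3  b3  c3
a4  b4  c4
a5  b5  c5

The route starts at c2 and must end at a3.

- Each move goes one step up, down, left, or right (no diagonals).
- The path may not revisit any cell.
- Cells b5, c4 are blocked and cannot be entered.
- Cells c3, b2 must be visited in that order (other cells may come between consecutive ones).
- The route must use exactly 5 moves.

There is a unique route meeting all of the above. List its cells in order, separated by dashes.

c2 - c3 - b3 - b2 - a2 - a3

The waypoints must appear in the order c3, b2, with no cell reused.
Route from c2: down 1 to c3, left 1 to b3, up 1 to b2, left 1 to a2, down 1 to a3 — 5 moves in all.
Check: order respected (c3 at step 1, b2 at step 3); 5 moves as required.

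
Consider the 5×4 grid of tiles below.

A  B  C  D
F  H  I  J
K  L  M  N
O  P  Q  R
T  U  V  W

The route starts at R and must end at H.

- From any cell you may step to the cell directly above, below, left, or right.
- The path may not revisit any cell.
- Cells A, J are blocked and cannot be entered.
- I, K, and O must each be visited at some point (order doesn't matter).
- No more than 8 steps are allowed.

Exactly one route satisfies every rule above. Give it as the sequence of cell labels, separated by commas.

The budget equals the shortest possible length, so every move has to be on a shortest route through the required cells.
Route from R: left 3 to O, up 1 to K, right 2 to M, up 1 to I, left 1 to H — 8 moves in all.
Check: all required cells visited; 8 ≤ 8 moves.

R, Q, P, O, K, L, M, I, H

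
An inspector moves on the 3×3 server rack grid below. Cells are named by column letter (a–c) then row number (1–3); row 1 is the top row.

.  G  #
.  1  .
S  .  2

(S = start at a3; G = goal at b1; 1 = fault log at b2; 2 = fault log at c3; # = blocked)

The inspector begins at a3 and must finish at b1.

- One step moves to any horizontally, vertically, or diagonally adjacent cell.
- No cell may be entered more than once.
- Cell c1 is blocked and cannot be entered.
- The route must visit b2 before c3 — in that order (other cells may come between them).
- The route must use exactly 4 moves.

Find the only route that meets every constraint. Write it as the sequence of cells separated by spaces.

a3 b2 c3 c2 b1

The waypoints must appear in the order b2, c3, with no cell reused.
Route from a3: up-right 1 to b2, down-right 1 to c3, up 1 to c2, up-left 1 to b1 — 4 moves in all.
Check: order respected (1 at step 1, 2 at step 2); 4 moves as required.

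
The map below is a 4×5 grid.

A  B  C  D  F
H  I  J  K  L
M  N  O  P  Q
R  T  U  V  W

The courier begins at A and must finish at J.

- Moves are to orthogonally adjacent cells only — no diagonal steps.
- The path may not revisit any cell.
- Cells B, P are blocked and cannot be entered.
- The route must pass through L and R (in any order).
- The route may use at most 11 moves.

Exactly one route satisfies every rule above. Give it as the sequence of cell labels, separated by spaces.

A H M R T U V W Q L K J

Any route must reach L and R and still end at J within 11 moves, so the order of the required stops is forced.
Route from A: 3× down (reaching R), 4× right (reaching W), 2× up (reaching L), 2× left (reaching J) — 11 moves in all.
Check: all required cells visited; 11 ≤ 11 moves.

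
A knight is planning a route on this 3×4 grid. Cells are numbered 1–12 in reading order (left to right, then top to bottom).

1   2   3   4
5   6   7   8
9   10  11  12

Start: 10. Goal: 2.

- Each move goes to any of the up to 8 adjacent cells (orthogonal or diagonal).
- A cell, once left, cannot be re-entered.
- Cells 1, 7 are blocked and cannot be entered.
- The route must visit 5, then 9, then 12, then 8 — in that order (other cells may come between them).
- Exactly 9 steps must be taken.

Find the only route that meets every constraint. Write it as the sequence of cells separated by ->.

10 -> 5 -> 9 -> 6 -> 11 -> 12 -> 8 -> 4 -> 3 -> 2

The waypoints must appear in the order 5, 9, 12, 8, with no cell reused.
Route from 10: up-left 1 to 5, down 1 to 9, up-right 1 to 6, down-right 1 to 11, right 1 to 12, up 2 to 4, left 2 to 2 — 9 moves in all.
Check: order respected (5 at step 1, 9 at step 2, 12 at step 5, 8 at step 6); 9 moves as required.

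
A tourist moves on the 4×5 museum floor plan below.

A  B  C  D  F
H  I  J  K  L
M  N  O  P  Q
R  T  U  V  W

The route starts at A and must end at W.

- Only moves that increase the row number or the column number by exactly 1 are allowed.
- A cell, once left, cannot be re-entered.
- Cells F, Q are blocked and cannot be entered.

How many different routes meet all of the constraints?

A right/down-only route from A to W makes exactly 3 down-moves and 4 right-moves in some order.
With no other constraints that would be C(7,3) = 35 routes.
Subtract routes through each blocked cell (inclusion–exclusion for overlaps): − through F: 1 − through Q: 15 + through F&Q: 1 → 20.
That gives 20 routes.

20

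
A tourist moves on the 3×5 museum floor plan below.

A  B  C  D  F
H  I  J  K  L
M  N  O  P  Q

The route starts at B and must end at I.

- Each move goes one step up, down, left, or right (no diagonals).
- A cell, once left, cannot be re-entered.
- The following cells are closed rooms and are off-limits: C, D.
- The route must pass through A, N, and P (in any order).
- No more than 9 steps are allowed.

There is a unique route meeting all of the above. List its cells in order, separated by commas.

B, A, H, M, N, O, P, K, J, I

The budget equals the shortest possible length, so every move has to be on a shortest route through the required cells.
Route from B: left 1 to A, down 2 to M, right 3 to P, up 1 to K, left 2 to I — 9 moves in all.
Check: all required cells visited; 9 ≤ 9 moves.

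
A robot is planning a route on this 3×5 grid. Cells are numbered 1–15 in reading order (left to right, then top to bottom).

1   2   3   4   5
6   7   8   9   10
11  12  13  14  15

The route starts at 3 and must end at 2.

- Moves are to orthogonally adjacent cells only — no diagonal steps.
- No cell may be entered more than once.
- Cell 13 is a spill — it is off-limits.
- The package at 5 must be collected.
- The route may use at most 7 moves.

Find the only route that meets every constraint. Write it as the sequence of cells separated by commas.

The budget equals the shortest possible length, so every move has to be on a shortest route through the required cells.
Route from 3: right 2 to 5, down 1 to 10, left 3 to 7, up 1 to 2 — 7 moves in all.
Check: all required cells visited; 7 ≤ 7 moves.

3, 4, 5, 10, 9, 8, 7, 2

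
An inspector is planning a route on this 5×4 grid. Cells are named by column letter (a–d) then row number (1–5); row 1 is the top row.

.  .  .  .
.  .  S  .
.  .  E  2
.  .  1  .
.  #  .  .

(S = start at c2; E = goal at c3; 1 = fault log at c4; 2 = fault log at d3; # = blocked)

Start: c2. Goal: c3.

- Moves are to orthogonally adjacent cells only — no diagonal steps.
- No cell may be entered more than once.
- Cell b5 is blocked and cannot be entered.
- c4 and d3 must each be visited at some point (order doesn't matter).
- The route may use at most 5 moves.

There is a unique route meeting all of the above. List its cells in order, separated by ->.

c2 -> d2 -> d3 -> d4 -> c4 -> c3

The budget equals the shortest possible length, so every move has to be on a shortest route through the required cells.
Route from c2: right to d2, 2× down (reaching d4), left to c4, up to c3 — 5 moves in all.
Check: all required cells visited; 5 ≤ 5 moves.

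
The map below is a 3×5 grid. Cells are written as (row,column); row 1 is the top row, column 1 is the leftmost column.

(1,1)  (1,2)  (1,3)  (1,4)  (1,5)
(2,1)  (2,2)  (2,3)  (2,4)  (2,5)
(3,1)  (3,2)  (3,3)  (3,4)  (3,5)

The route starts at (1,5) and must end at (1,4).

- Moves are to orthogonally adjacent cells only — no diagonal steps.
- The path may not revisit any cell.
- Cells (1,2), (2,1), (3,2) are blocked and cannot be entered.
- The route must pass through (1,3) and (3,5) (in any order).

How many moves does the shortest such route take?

Any route passes through (1,3) and (3,5) in some order between (1,5) and (1,4). Summing Manhattan distances along each leg and taking the cheapest ordering ((1,5) → (3,5) → (1,3) → (1,4)) gives a lower bound of 2 + 4 + 1 = 7 moves.
A route of 7 moves achieves this: (1,5) → (2,5) → (3,5) → (3,4) → (2,4) → (2,3) → (1,3) → (1,4).
Since 7 matches the lower bound, it is optimal.

7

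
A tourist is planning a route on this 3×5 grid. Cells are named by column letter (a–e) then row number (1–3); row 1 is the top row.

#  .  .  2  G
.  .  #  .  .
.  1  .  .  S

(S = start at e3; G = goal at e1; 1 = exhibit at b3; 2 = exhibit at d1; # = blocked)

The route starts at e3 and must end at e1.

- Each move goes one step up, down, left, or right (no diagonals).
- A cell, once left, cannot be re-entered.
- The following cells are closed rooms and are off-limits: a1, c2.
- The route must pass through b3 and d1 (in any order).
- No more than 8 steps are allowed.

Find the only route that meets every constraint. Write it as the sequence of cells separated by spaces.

e3 d3 c3 b3 b2 b1 c1 d1 e1

The budget equals the shortest possible length, so every move has to be on a shortest route through the required cells.
Route from e3: left 3 to b3, up 2 to b1, right 3 to e1 — 8 moves in all.
Check: all required cells visited; 8 ≤ 8 moves.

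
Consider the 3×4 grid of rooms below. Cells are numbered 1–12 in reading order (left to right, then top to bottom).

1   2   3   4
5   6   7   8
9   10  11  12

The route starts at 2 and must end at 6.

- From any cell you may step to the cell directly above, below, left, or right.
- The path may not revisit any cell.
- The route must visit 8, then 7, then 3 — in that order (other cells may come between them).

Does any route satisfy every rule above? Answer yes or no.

Ignoring the required order, 7 revisit-free routes from 2 to 6 pass through all of 8, 7, and 3; the waypoint orders that occur are 3 → 8 → 7 (4); 3 → 7 → 8 (2); 8 → 3 → 7 (1) — never 8 → 7 → 3.

no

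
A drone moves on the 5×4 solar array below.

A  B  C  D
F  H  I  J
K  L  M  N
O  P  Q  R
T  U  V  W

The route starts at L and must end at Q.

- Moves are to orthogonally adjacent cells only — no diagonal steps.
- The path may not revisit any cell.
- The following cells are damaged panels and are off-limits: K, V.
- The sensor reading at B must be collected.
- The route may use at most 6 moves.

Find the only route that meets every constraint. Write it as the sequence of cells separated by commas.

L, H, B, C, I, M, Q

The budget equals the shortest possible length, so every move has to be on a shortest route through the required cells.
Route from L: 2× up (reaching B), right to C, 3× down (reaching Q) — 6 moves in all.
Check: all required cells visited; 6 ≤ 6 moves.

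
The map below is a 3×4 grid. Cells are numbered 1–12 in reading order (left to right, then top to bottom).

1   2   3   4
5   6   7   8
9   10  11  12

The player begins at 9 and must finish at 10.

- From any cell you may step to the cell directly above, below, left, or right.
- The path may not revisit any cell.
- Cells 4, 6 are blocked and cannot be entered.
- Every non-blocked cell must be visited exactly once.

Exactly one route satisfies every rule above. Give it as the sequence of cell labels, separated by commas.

9, 5, 1, 2, 3, 7, 8, 12, 11, 10

Need to visit all 10 open cells exactly once, starting at 9 and ending at 10.
Cell 12 has only two open neighbours (8 and 11), so the path must pass straight through it: one of those is the cell it's entered from and the other is where it exits.
Route from 9: 2× up (reaching 1), 2× right (reaching 3), down to 7, right to 8, down to 12, 2× left (reaching 10) — 9 moves in all.
Check: all 10 open cells covered.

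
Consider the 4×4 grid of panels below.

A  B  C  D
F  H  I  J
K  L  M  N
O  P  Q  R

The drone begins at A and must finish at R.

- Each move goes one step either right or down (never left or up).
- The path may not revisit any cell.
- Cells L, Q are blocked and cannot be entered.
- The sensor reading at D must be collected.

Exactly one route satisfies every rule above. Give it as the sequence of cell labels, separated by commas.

Moves only go right or down, so the column and row indices never decrease.
Route from A: right 3 to D, down 3 to R — 6 moves in all.
Check: all required cells visited.

A, B, C, D, J, N, R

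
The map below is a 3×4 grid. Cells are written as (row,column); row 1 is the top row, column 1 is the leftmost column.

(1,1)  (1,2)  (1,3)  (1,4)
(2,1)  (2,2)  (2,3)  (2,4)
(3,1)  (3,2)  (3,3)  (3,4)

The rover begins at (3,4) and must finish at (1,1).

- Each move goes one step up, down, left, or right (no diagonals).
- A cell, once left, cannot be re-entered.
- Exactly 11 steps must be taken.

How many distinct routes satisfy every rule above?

4

Need simple routes of exactly 11 moves from (3,4) to (1,1) (Manhattan distance 5, so 3 moves are spent on a detour and 3 undoing it).
Enumerating: (3,4) (2,4) (1,4) (1,3) (2,3) (3,3) (3,2) (3,1) (2,1) (2,2) (1,2) (1,1) | (3,4) (2,4) (1,4) (1,3) (1,2) (2,2) (2,3) (3,3) (3,2) (3,1) (2,1) (1,1) | (3,4) (3,3) (2,3) (2,4) (1,4) (1,3) (1,2) (2,2) (3,2) (3,1) (2,1) (1,1) | (3,4) (3,3) (3,2) (3,1) (2,1) (2,2) (2,3) (2,4) (1,4) (1,3) (1,2) (1,1).
That gives 4 routes.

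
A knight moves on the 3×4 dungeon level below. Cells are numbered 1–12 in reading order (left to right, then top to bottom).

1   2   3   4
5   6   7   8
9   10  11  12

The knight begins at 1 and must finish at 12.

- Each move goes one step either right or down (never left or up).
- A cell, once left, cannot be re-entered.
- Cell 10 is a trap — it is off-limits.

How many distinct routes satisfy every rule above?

A right/down-only route from 1 to 12 makes exactly 2 down-moves and 3 right-moves in some order.
With no other constraints that would be C(5,2) = 10 routes.
Subtract routes through each blocked cell (inclusion–exclusion for overlaps): − through 10: 3 → 7.
That gives 7 routes.

7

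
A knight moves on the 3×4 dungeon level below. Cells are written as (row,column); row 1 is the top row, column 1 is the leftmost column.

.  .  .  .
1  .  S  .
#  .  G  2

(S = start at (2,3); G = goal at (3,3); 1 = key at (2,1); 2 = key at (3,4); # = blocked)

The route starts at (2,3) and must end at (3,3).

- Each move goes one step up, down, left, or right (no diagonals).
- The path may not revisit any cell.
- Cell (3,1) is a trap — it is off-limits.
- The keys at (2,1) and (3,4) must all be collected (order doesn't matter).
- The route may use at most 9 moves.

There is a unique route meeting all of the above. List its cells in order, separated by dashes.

(2,3) - (2,2) - (2,1) - (1,1) - (1,2) - (1,3) - (1,4) - (2,4) - (3,4) - (3,3)

The 9-move cap with required stops at (2,1), (3,4) leaves no slack for detours.
Route from (2,3): 2× left (reaching (2,1)), up to (1,1), 3× right (reaching (1,4)), 2× down (reaching (3,4)), left to (3,3) — 9 moves in all.
Check: all required cells visited; 9 ≤ 9 moves.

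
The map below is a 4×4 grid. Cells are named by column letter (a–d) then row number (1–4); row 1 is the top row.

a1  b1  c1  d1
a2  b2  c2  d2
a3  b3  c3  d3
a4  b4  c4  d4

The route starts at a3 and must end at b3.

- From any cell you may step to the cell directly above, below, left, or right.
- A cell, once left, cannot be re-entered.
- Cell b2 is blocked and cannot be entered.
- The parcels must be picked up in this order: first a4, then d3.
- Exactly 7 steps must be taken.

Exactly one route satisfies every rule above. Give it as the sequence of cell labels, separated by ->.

a3 -> a4 -> b4 -> c4 -> d4 -> d3 -> c3 -> b3

The waypoints must appear in the order a4, d3, with no cell reused.
Route from a3: down to a4, 3× right (reaching d4), up to d3, 2× left (reaching b3) — 7 moves in all.
Check: order respected (a4 at step 1, d3 at step 5); 7 moves as required.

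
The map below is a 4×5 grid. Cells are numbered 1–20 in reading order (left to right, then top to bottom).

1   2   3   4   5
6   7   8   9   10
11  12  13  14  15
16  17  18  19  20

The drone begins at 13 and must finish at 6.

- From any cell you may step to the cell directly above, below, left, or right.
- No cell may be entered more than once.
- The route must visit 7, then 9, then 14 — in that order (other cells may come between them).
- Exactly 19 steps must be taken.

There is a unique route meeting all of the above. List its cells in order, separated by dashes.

13 - 18 - 17 - 16 - 11 - 12 - 7 - 8 - 9 - 14 - 19 - 20 - 15 - 10 - 5 - 4 - 3 - 2 - 1 - 6

The waypoints must appear in the order 7, 9, 14, with no cell reused.
Route from 13: down to 18, 2× left (reaching 16), up to 11, right to 12, up to 7, 2× right (reaching 9), 2× down (reaching 19), right to 20, 3× up (reaching 5), 4× left (reaching 1), down to 6 — 19 moves in all.
Check: order respected (7 at step 6, 9 at step 8, 14 at step 9); 19 moves as required.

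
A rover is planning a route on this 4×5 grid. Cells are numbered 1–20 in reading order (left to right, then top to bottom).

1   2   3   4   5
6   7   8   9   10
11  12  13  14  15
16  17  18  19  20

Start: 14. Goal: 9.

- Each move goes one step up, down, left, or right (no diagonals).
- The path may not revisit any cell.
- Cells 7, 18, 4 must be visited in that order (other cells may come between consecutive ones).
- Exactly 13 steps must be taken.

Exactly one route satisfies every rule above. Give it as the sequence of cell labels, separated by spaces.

14 13 8 7 12 17 18 19 20 15 10 5 4 9

The waypoints must appear in the order 7, 18, 4, with no cell reused.
Route from 14: left 1 to 13, up 1 to 8, left 1 to 7, down 2 to 17, right 3 to 20, up 3 to 5, left 1 to 4, down 1 to 9 — 13 moves in all.
Check: order respected (7 at step 3, 18 at step 6, 4 at step 12); 13 moves as required.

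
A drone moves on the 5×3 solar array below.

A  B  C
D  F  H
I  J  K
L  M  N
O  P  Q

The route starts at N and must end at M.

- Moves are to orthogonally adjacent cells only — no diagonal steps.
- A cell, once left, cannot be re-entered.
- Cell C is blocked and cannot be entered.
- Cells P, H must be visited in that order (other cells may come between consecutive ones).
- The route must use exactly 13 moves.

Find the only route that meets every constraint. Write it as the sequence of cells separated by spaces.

The waypoints must appear in the order P, H, with no cell reused.
Route from N: down 1 to Q, left 2 to O, up 4 to A, right 1 to B, down 1 to F, right 1 to H, down 1 to K, left 1 to J, down 1 to M — 13 moves in all.
Check: order respected (P at step 2, H at step 10); 13 moves as required.

N Q P O L I D A B F H K J M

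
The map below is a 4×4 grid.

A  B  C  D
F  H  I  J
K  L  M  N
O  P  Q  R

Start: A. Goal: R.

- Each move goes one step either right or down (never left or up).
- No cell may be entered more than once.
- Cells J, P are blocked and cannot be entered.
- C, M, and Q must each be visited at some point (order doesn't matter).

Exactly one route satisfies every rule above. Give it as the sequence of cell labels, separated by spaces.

A B C I M Q R

Moves only go right or down, so the column and row indices never decrease.
Route from A: right 2 to C, down 3 to Q, right 1 to R — 6 moves in all.
Check: all required cells visited.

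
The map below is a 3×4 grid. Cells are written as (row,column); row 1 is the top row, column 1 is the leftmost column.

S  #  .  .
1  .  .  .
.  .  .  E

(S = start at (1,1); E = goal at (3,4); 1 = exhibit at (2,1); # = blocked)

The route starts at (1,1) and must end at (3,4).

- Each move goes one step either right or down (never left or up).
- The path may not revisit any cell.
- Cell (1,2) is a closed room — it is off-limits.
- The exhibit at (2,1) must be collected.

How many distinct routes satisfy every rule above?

A right/down-only route from (1,1) to (3,4) makes exactly 2 down-moves and 3 right-moves in some order.
With no other constraints that would be C(5,2) = 10 routes.
Split at (2,1) and multiply the segment counts (each segment already excludes blocked cells): (1,1)→(2,1): 1; (2,1)→(3,4): 4; product = 4.
That gives 4 routes.

4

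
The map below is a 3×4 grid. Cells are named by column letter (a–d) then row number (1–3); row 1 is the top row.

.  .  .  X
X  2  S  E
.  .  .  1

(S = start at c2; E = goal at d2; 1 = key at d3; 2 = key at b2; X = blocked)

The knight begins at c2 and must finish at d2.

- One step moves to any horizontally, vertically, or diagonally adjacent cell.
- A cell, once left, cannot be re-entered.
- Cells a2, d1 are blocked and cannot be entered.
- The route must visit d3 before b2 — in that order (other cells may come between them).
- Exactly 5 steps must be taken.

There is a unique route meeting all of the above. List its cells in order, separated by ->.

The waypoints must appear in the order d3, b2, with no cell reused.
Route from c2: down-right to d3, left to c3, up-left to b2, up-right to c1, down-right to d2 — 5 moves in all.
Check: order respected (1 at step 1, 2 at step 3); 5 moves as required.

c2 -> d3 -> c3 -> b2 -> c1 -> d2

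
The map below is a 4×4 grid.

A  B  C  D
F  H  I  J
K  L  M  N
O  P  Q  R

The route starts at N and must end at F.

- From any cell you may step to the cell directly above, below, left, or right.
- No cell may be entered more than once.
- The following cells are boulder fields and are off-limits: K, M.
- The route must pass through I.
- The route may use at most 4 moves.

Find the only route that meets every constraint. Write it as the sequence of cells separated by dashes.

N - J - I - H - F

Any route must reach I and still end at F within 4 moves, so the order of the required stops is forced.
Route from N: up 1 to J, left 3 to F — 4 moves in all.
Check: all required cells visited; 4 ≤ 4 moves.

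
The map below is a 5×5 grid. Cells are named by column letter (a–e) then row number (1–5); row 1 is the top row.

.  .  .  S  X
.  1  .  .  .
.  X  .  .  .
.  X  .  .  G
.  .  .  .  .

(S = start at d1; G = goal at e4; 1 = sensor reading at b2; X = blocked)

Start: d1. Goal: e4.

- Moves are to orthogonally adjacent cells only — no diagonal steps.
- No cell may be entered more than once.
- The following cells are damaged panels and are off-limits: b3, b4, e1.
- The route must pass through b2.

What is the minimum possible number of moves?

Any route passes through b2 somewhere between d1 and e4. Summing Manhattan distances along the two legs (d1 → b2 → e4) gives a lower bound of 3 + 5 = 8 moves.
A route of 8 moves achieves this: d1 → c1 → b1 → b2 → c2 → c3 → c4 → d4 → e4.
Since 8 matches the lower bound, it is optimal.

8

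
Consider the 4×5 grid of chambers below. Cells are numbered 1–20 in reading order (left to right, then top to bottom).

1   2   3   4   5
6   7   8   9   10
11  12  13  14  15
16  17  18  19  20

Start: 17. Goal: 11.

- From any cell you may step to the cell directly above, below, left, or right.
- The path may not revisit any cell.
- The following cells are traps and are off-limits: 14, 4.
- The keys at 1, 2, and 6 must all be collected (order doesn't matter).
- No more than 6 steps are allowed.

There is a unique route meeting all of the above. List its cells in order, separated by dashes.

17 - 12 - 7 - 2 - 1 - 6 - 11

Any route must reach 1, 2, and 6 and still end at 11 within 6 moves, so the order of the required stops is forced.
Route from 17: 3× up (reaching 2), left to 1, 2× down (reaching 11) — 6 moves in all.
Check: all required cells visited; 6 ≤ 6 moves.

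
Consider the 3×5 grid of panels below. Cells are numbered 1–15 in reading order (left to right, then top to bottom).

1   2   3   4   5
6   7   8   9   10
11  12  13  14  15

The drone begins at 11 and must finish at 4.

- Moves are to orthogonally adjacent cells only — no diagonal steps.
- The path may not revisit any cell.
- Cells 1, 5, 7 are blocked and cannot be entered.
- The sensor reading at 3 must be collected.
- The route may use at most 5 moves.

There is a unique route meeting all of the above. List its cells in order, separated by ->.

The budget equals the shortest possible length, so every move has to be on a shortest route through the required cells.
Route from 11: right 2 to 13, up 2 to 3, right 1 to 4 — 5 moves in all.
Check: all required cells visited; 5 ≤ 5 moves.

11 -> 12 -> 13 -> 8 -> 3 -> 4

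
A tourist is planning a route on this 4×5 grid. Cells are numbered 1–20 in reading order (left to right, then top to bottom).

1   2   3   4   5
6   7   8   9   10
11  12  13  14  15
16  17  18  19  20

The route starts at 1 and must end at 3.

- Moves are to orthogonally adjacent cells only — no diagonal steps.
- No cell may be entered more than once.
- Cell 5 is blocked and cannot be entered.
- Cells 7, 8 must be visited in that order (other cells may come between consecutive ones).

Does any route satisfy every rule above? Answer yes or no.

yes

One route that works: 1 → 6 → 7 → 8 → 3.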